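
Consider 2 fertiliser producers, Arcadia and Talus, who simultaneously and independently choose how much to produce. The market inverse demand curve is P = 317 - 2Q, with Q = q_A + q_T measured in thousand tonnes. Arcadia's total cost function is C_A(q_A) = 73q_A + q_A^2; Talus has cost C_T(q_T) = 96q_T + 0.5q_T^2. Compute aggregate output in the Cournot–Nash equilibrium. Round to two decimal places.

Arcadia's profit: π_A = (317 - 2Q)q_A - (73q_A + q_A²). Setting ∂π_A/∂q_A = 0: 244 - 6q_A - 2(q_T) = 0.
Talus's profit: π_T = (317 - 2Q)q_T - (96q_T + (1/2)q_T²). Setting ∂π_T/∂q_T = 0: 221 - 5q_T - 2(q_A) = 0.
So q_A = (244 - 2q_T)/6 and q_T = (221 - 2q_A)/5.
Substituting one into the other gives q_A = 389/13 and q_T = 419/13.
Total output Q = 389/13 + 419/13 = 808/13.

62.15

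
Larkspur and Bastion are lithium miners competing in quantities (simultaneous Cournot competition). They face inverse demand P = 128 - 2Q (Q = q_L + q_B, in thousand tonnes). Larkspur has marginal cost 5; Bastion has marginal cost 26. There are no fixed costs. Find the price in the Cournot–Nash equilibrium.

53

Larkspur's profit: π_L = (128 - 2Q)q_L - (5q_L). Setting ∂π_L/∂q_L = 0: 123 - 4q_L - 2(q_B) = 0.
Bastion's profit: π_B = (128 - 2Q)q_B - (26q_B). Setting ∂π_B/∂q_B = 0: 102 - 4q_B - 2(q_L) = 0.
Best responses: q_L = (123 - 2q_B)/4, q_B = (102 - 2q_L)/4.
Solving the pair: q_L = 24, q_B = 27/2.
Total output Q = 75/2, so price P = 128 - 2·(75/2) = 53.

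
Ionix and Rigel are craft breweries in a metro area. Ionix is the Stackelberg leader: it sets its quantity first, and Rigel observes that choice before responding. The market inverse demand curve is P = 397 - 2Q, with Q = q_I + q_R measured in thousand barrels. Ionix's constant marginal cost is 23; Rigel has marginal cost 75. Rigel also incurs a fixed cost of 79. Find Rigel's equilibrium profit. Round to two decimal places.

Solve by backward induction. Given q_I, the follower Rigel maximises π_R = (397 - 2q_I - 2q_R)q_R - 75q_R.
Setting the follower's marginal profit to zero, 322 - 2q_I - 4q_R = 0, i.e. q_R = (322 - 2q_I)/4.
The leader anticipates this reaction. Substituting into P = 397 - 2Q gives P = 236 - q_I, so π_I = (236 - q_I)q_I - 23q_I.
Maximising: ∂π_I/∂q_I = 213 - 2q_I = 0, giving q_I = 213/2.
Then q_R = (322 - 2·(213/2))/4 = 109/4.
Price P = 397 - 2·(535/4) = 259/2.
Rigel's profit: (259/2 - 75)·(109/4) - 79 = 1406.1250.

1406.13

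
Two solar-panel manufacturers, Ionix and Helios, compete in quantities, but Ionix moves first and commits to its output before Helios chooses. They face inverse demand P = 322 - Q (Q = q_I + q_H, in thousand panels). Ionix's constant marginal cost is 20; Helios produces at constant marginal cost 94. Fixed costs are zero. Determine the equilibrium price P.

Solve by backward induction. Given q_I, the follower Helios maximises π_H = (322 - q_I - q_H)q_H - 94q_H.
∂π_H/∂q_H = 228 - q_I - 2q_H = 0 gives the reaction function q_H = (228 - q_I)/2.
The leader anticipates this reaction. Substituting into P = 322 - Q gives P = 208 - (1/2)q_I, so π_I = (208 - (1/2)q_I)q_I - 20q_I.
Maximising: ∂π_I/∂q_I = 188 - q_I = 0, giving q_I = 188.
Then q_H = (228 - 188)/2 = 20.
Total output Q = 208, so price P = 322 - 208 = 114.

114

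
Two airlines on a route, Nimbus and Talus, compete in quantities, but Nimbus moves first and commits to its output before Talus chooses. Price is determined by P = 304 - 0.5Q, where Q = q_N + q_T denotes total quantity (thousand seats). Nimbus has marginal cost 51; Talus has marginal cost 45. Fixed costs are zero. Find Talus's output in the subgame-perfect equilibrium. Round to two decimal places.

The follower Talus best-responds to any q_N: π_T = (304 - 0.5Q)q_T - 45q_T.
∂π_T/∂q_T = 259 - (1/2)q_N - q_T = 0 gives the reaction function q_T = (259 - (1/2)q_N).
Nimbus substitutes q_T(q_N) into its own profit: π_N = q_N(304 - (1/2)q_N - (259 - (1/2)q_N)/2) - 51q_N = (349/2 - (1/4)q_N)q_N - 51q_N.
Leader FOC: 247/2 - (1/2)q_N = 0, so q_N = 247.
Then q_T = (259 - (1/2)·247) = 271/2.

135.50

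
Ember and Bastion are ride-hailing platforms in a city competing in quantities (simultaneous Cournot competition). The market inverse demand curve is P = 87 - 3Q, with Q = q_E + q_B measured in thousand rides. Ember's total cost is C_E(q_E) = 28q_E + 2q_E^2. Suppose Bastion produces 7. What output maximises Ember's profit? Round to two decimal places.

With the rival's output fixed at 7, Ember's profit is π_E = (87 - 3·7 - 3q_E)q_E - (28q_E + 2q_E²) = (66 - 3q_E)q_E - (28q_E + 2q_E²).
∂π_E/∂q_E = 38 - 10q_E = 0, so q_E = 19/5.

3.80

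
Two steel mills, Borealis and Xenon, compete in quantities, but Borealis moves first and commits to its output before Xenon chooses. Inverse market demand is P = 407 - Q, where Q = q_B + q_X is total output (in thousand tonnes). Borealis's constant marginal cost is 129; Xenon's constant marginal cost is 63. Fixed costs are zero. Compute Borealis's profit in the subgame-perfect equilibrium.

Solve by backward induction. Given q_B, the follower Xenon maximises π_X = (407 - q_B - q_X)q_X - 63q_X.
∂π_X/∂q_X = 344 - q_B - 2q_X = 0 gives the reaction function q_X = (344 - q_B)/2.
Borealis substitutes q_X(q_B) into its own profit: π_B = q_B(407 - q_B - (344 - q_B)/2) - 129q_B = (235 - (1/2)q_B)q_B - 129q_B.
Leader FOC: 106 - q_B = 0, so q_B = 106.
Then q_X = (344 - 106)/2 = 119.
Price P = 407 - 225 = 182.
Borealis's profit: (182 - 129)·106 = 5618.

5618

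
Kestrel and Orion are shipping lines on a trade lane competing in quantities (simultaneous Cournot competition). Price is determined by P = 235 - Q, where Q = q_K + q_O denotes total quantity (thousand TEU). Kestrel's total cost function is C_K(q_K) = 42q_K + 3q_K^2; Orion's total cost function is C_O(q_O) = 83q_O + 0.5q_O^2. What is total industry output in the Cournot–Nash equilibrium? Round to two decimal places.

Kestrel's profit: π_K = (235 - Q)q_K - (42q_K + 3q_K²). Setting ∂π_K/∂q_K = 0: 193 - 8q_K - (q_O) = 0.
Orion's profit: π_O = (235 - Q)q_O - (83q_O + (1/2)q_O²). Setting ∂π_O/∂q_O = 0: 152 - 3q_O - (q_K) = 0.
Rearranging gives the reaction functions q_K = (193 - q_O)/8 and q_O = (152 - q_K)/3.
Solving the pair: q_K = 427/23, q_O = 1023/23.
Total output Q = 427/23 + 1023/23 = 1450/23.

63.04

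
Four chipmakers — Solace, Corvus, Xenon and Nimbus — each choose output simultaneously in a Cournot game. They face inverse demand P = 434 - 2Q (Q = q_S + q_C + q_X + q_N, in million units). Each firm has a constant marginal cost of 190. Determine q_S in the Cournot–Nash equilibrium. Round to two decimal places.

Each firm earns π_i = (434 - 2Q)q_i - 190q_i.
First-order condition (treating rivals' output as given): 244 - 4q_i - 2·Σ_{j≠i} q_j = 0.
By symmetry each firm produces the same amount; substituting Σ_{j≠i} q_j = 3q_i yields q_i = 244/10 = 122/5.

24.40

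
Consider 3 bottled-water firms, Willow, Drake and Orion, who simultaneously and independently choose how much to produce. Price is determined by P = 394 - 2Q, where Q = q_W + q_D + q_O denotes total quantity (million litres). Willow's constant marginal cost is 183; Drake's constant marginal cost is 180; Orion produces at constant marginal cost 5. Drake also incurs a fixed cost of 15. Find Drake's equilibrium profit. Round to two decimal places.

Willow's profit: π_W = (394 - 2Q)q_W - (183q_W). Setting ∂π_W/∂q_W = 0: 211 - 4q_W - 2(q_D + q_O) = 0.
Drake's first-order condition: 214 - 4q_D - 2(q_W + q_O) = 0.
Orion's profit: π_O = (394 - 2Q)q_O - (5q_O). Setting ∂π_O/∂q_O = 0: 389 - 4q_O - 2(q_W + q_D) = 0.
Adding the 3 conditions: 814 − 4Q − 4Q = 0, i.e. Q = 407/4.
Back-substituting: q_W = (211 − 407/2)/2 = 15/4, q_D = (214 − 407/2)/2 = 21/4, q_O = (389 − 407/2)/2 = 371/4.
Price P = 394 - 2·(407/4) = 381/2.
Drake's profit: (381/2 - 180)·(21/4) - 15 = 321/8.

40.13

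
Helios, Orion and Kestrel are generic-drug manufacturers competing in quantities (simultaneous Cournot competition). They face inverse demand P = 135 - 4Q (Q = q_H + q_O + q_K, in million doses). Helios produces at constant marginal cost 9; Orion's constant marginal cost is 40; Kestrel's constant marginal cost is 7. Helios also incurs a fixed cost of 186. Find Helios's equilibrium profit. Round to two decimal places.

Helios's profit: π_H = (135 - 4Q)q_H - (9q_H). Setting ∂π_H/∂q_H = 0: 126 - 8q_H - 4(q_O + q_K) = 0.
Orion's profit: π_O = (135 - 4Q)q_O - (40q_O). Setting ∂π_O/∂q_O = 0: 95 - 8q_O - 4(q_H + q_K) = 0.
Kestrel's first-order condition: 128 - 8q_K - 4(q_H + q_O) = 0.
Adding the 3 first-order conditions: 349 − 16Q = 0, so Q = 349/16.
Back-substituting: q_H = (126 − 349/4)/4 = 155/16, q_O = (95 − 349/4)/4 = 31/16, q_K = (128 − 349/4)/4 = 163/16.
Price P = 135 - 4·(349/16) = 191/4.
Helios's profit: (191/4 - 9)·(155/16) - 186 = 189.3906.

189.39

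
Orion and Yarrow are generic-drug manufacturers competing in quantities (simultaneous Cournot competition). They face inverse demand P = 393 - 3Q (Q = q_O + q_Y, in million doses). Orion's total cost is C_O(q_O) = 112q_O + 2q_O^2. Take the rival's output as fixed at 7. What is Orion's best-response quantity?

26

With the rival's output fixed at 7, Orion's profit is π_O = (393 - 3·7 - 3q_O)q_O - (112q_O + 2q_O²) = (372 - 3q_O)q_O - (112q_O + 2q_O²).
∂π_O/∂q_O = 260 - 10q_O = 0, so q_O = 26.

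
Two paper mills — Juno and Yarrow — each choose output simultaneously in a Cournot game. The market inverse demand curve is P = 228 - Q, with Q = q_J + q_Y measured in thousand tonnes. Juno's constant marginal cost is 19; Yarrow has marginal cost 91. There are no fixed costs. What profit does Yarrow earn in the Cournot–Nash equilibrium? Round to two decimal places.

469.44

Juno's profit: π_J = (228 - Q)q_J - (19q_J). Setting ∂π_J/∂q_J = 0: 209 - 2q_J - (q_Y) = 0.
Yarrow's profit: π_Y = (228 - Q)q_Y - (91q_Y). Setting ∂π_Y/∂q_Y = 0: 137 - 2q_Y - (q_J) = 0.
Rearranging gives the reaction functions q_J = (209 - q_Y)/2 and q_Y = (137 - q_J)/2.
Substituting one into the other gives q_J = 281/3 and q_Y = 65/3.
Price P = 228 - 346/3 = 338/3.
Yarrow's profit: (338/3 - 91)·(65/3) = 469.4444.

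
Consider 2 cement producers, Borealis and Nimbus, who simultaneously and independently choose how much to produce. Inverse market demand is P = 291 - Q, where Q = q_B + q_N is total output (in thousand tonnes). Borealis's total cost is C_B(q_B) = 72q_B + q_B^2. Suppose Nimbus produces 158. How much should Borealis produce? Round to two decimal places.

15.25

With the rival's output fixed at 158, Borealis's profit is π_B = (291 - 158 - q_B)q_B - (72q_B + q_B²) = (133 - q_B)q_B - (72q_B + q_B²).
∂π_B/∂q_B = 61 - 4q_B = 0, so q_B = 61/4.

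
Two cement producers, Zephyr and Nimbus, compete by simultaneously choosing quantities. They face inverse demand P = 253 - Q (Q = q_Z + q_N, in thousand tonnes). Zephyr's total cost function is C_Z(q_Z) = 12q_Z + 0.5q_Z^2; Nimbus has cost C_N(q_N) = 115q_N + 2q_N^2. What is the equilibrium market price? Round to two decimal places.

165.88

Zephyr's profit: π_Z = (253 - Q)q_Z - (12q_Z + (1/2)q_Z²). Setting ∂π_Z/∂q_Z = 0: 241 - 3q_Z - (q_N) = 0.
Nimbus's profit: π_N = (253 - Q)q_N - (115q_N + 2q_N²). Setting ∂π_N/∂q_N = 0: 138 - 6q_N - (q_Z) = 0.
Best responses: q_Z = (241 - q_N)/3, q_N = (138 - q_Z)/6.
Substituting one into the other gives q_Z = 1308/17 and q_N = 173/17.
Total output Q = 1481/17, so price P = 253 - 1481/17 = 165.8824.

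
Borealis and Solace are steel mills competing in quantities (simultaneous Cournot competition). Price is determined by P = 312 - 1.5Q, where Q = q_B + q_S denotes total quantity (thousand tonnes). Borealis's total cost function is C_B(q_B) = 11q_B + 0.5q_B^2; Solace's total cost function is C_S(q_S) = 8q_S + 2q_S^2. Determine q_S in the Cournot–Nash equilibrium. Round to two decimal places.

29.69

Borealis's profit: π_B = (312 - 1.5Q)q_B - (11q_B + (1/2)q_B²). Setting ∂π_B/∂q_B = 0: 301 - 4q_B - (3/2)(q_S) = 0.
Solace's profit: π_S = (312 - 1.5Q)q_S - (8q_S + 2q_S²). Setting ∂π_S/∂q_S = 0: 304 - 7q_S - (3/2)(q_B) = 0.
So q_B = (301 - (3/2)q_S)/4 and q_S = (304 - (3/2)q_B)/7.
Substituting one into the other gives q_B = 64.1165 and q_S = 29.6893.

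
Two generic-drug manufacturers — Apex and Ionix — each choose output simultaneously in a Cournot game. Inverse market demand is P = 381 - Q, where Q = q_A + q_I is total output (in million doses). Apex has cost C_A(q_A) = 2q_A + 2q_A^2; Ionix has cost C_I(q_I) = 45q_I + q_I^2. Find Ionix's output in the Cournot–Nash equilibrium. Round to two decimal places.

71.17

Apex's profit: π_A = (381 - Q)q_A - (2q_A + 2q_A²). Setting ∂π_A/∂q_A = 0: 379 - 6q_A - (q_I) = 0.
Ionix's profit: π_I = (381 - Q)q_I - (45q_I + q_I²). Setting ∂π_I/∂q_I = 0: 336 - 4q_I - (q_A) = 0.
Best responses: q_A = (379 - q_I)/6, q_I = (336 - q_A)/4.
Substituting one into the other gives q_A = 1180/23 and q_I = 1637/23.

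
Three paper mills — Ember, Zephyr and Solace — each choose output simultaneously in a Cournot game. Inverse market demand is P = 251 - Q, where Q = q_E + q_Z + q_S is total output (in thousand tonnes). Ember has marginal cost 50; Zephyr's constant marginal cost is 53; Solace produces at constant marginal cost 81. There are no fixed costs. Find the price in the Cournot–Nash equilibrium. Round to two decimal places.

Ember's profit: π_E = (251 - Q)q_E - (50q_E). Setting ∂π_E/∂q_E = 0: 201 - 2q_E - (q_Z + q_S) = 0.
Zephyr's profit: π_Z = (251 - Q)q_Z - (53q_Z). Setting ∂π_Z/∂q_Z = 0: 198 - 2q_Z - (q_E + q_S) = 0.
Solace's first-order condition: 170 - 2q_S - (q_E + q_Z) = 0.
Adding the 3 conditions: 569 − 2Q − 2Q = 0, i.e. Q = 569/4.
Back-substituting: q_E = (201 − 569/4) = 235/4, q_Z = (198 − 569/4) = 223/4, q_S = (170 − 569/4) = 111/4.
Total output Q = 569/4, so price P = 251 - 569/4 = 435/4.

108.75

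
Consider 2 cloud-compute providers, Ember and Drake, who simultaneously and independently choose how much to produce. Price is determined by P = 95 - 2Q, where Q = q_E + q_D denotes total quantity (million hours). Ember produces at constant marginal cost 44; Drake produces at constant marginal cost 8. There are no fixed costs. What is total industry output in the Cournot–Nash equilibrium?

Ember's profit: π_E = (95 - 2Q)q_E - (44q_E). Setting ∂π_E/∂q_E = 0: 51 - 4q_E - 2(q_D) = 0.
Drake's first-order condition: 87 - 4q_D - 2(q_E) = 0.
Best responses: q_E = (51 - 2q_D)/4, q_D = (87 - 2q_E)/4.
Substituting one into the other gives q_E = 5/2 and q_D = 41/2.
Total output Q = 5/2 + 41/2 = 23.

23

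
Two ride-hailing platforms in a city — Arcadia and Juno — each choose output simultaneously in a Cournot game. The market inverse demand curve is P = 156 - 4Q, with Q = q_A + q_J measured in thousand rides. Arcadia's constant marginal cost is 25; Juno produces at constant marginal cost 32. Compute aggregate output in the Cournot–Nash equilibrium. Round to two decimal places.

21.25

Arcadia's profit: π_A = (156 - 4Q)q_A - (25q_A). Setting ∂π_A/∂q_A = 0: 131 - 8q_A - 4(q_J) = 0.
Juno's first-order condition: 124 - 8q_J - 4(q_A) = 0.
So q_A = (131 - 4q_J)/8 and q_J = (124 - 4q_A)/8.
Solving the pair: q_A = 23/2, q_J = 39/4.
Total output Q = 23/2 + 39/4 = 85/4.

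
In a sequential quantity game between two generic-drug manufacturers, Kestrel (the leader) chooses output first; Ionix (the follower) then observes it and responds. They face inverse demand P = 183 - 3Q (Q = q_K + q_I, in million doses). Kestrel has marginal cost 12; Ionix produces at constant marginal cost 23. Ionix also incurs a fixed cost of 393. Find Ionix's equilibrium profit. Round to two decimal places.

3.75

Solve by backward induction. Given q_K, the follower Ionix maximises π_I = (183 - 3q_K - 3q_I)q_I - 23q_I.
∂π_I/∂q_I = 160 - 3q_K - 6q_I = 0 gives the reaction function q_I = (160 - 3q_K)/6.
The leader anticipates this reaction. Substituting into P = 183 - 3Q gives P = 103 - (3/2)q_K, so π_K = (103 - (3/2)q_K)q_K - 12q_K.
Maximising: ∂π_K/∂q_K = 91 - 3q_K = 0, giving q_K = 91/3.
Then q_I = (160 - 3·(91/3))/6 = 23/2.
Price P = 183 - 3·(251/6) = 115/2.
Ionix's profit: (115/2 - 23)·(23/2) - 393 = 15/4.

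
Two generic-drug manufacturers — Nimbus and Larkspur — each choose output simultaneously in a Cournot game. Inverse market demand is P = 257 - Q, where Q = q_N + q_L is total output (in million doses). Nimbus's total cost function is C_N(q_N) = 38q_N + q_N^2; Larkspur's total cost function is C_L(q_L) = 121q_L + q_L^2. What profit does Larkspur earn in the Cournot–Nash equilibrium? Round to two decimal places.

Nimbus's profit: π_N = (257 - Q)q_N - (38q_N + q_N²). Setting ∂π_N/∂q_N = 0: 219 - 4q_N - (q_L) = 0.
Larkspur's profit: π_L = (257 - Q)q_L - (121q_L + q_L²). Setting ∂π_L/∂q_L = 0: 136 - 4q_L - (q_N) = 0.
So q_N = (219 - q_L)/4 and q_L = (136 - q_N)/4.
Solving the pair: q_N = 148/3, q_L = 65/3.
Price P = 257 - 71 = 186.
Larkspur's profit: 186·(65/3) - 121·(65/3) - (65/3)² = 938.8889.

938.89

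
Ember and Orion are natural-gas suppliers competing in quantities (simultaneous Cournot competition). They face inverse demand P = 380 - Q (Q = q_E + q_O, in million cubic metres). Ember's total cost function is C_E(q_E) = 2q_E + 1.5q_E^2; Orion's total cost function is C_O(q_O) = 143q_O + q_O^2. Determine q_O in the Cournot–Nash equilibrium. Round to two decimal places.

Ember's profit: π_E = (380 - Q)q_E - (2q_E + (3/2)q_E²). Setting ∂π_E/∂q_E = 0: 378 - 5q_E - (q_O) = 0.
Orion's profit: π_O = (380 - Q)q_O - (143q_O + q_O²). Setting ∂π_O/∂q_O = 0: 237 - 4q_O - (q_E) = 0.
Best responses: q_E = (378 - q_O)/5, q_O = (237 - q_E)/4.
Substituting one into the other gives q_E = 1275/19 and q_O = 807/19.

42.47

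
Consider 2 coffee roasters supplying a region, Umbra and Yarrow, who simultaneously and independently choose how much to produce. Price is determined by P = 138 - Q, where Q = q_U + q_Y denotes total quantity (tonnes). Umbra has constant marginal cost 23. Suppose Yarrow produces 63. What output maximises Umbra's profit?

26

With the rival's output fixed at 63, Umbra's profit is π_U = (138 - 63 - q_U)q_U - (23q_U) = (75 - q_U)q_U - (23q_U).
∂π_U/∂q_U = 52 - 2q_U = 0, so q_U = 26.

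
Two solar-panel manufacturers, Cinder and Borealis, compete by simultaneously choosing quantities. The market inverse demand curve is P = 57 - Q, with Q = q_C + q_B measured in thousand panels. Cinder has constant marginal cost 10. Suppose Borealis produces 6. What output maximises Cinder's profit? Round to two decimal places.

20.50

With the rival's output fixed at 6, Cinder's profit is π_C = (57 - 6 - q_C)q_C - (10q_C) = (51 - q_C)q_C - (10q_C).
∂π_C/∂q_C = 41 - 2q_C = 0, so q_C = 41/2.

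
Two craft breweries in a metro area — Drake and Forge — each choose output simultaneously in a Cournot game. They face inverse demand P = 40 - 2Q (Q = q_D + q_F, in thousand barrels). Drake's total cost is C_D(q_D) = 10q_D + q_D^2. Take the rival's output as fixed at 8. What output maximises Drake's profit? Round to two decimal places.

2.33

With the rival's output fixed at 8, Drake's profit is π_D = (40 - 2·8 - 2q_D)q_D - (10q_D + q_D²) = (24 - 2q_D)q_D - (10q_D + q_D²).
∂π_D/∂q_D = 14 - 6q_D = 0, so q_D = 7/3.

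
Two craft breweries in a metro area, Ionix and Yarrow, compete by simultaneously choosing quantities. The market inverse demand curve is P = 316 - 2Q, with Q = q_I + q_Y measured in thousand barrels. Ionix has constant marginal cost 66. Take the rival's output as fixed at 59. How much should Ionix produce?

With the rival's output fixed at 59, Ionix's profit is π_I = (316 - 2·59 - 2q_I)q_I - (66q_I) = (198 - 2q_I)q_I - (66q_I).
∂π_I/∂q_I = 132 - 4q_I = 0, so q_I = 33.

33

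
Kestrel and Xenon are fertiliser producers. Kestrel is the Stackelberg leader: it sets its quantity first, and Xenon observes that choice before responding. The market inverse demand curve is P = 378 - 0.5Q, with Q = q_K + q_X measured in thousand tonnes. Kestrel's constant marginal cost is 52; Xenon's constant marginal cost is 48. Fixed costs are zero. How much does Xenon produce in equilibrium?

169

Solve by backward induction. Given q_K, the follower Xenon maximises π_X = (378 - (1/2)q_K - (1/2)q_X)q_X - 48q_X.
Setting the follower's marginal profit to zero, 330 - (1/2)q_K - q_X = 0, i.e. q_X = (330 - (1/2)q_K).
Kestrel substitutes q_X(q_K) into its own profit: π_K = q_K(378 - (1/2)q_K - (330 - (1/2)q_K)/2) - 52q_K = (213 - (1/4)q_K)q_K - 52q_K.
Maximising: ∂π_K/∂q_K = 161 - (1/2)q_K = 0, giving q_K = 322.
Then q_X = (330 - (1/2)·322) = 169.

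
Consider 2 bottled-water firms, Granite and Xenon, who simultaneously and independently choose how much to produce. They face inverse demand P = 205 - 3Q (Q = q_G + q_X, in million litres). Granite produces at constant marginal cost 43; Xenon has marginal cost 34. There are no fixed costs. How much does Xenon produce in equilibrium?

Granite's profit: π_G = (205 - 3Q)q_G - (43q_G). Setting ∂π_G/∂q_G = 0: 162 - 6q_G - 3(q_X) = 0.
Xenon's first-order condition: 171 - 6q_X - 3(q_G) = 0.
Best responses: q_G = (162 - 3q_X)/6, q_X = (171 - 3q_G)/6.
Solving the pair: q_G = 17, q_X = 20.

20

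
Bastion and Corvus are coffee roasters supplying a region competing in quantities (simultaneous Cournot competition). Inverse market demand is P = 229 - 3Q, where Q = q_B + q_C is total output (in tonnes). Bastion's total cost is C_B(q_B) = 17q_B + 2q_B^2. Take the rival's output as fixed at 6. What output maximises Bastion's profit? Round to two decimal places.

With the rival's output fixed at 6, Bastion's profit is π_B = (229 - 3·6 - 3q_B)q_B - (17q_B + 2q_B²) = (211 - 3q_B)q_B - (17q_B + 2q_B²).
∂π_B/∂q_B = 194 - 10q_B = 0, so q_B = 97/5.

19.40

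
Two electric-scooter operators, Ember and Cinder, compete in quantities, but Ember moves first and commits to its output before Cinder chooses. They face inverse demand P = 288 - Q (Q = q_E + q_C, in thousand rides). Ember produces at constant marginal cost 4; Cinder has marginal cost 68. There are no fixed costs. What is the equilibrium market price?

Solve by backward induction. Given q_E, the follower Cinder maximises π_C = (288 - q_E - q_C)q_C - 68q_C.
Follower FOC: 220 - q_E - 2q_C = 0, so q_C(q_E) = (220 - q_E)/2.
The leader anticipates this reaction. Substituting into P = 288 - Q gives P = 178 - (1/2)q_E, so π_E = (178 - (1/2)q_E)q_E - 4q_E.
Leader FOC: 174 - q_E = 0, so q_E = 174.
Then q_C = (220 - 174)/2 = 23.
Total output Q = 197, so price P = 288 - 197 = 91.

91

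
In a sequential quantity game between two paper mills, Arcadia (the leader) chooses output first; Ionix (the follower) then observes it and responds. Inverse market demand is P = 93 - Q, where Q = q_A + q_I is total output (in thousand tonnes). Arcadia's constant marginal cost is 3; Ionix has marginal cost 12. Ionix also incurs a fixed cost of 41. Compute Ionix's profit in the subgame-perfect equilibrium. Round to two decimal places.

207.06

The follower Ionix best-responds to any q_A: π_I = (93 - Q)q_I - 12q_I.
Follower FOC: 81 - q_A - 2q_I = 0, so q_I(q_A) = (81 - q_A)/2.
The leader anticipates this reaction. Substituting into P = 93 - Q gives P = 105/2 - (1/2)q_A, so π_A = (105/2 - (1/2)q_A)q_A - 3q_A.
The leader's first-order condition 99/2 - q_A = 0 yields q_A = 99/2.
Then q_I = (81 - 99/2)/2 = 63/4.
Price P = 93 - 261/4 = 111/4.
Ionix's profit: (111/4 - 12)·(63/4) - 41 = 207.0625.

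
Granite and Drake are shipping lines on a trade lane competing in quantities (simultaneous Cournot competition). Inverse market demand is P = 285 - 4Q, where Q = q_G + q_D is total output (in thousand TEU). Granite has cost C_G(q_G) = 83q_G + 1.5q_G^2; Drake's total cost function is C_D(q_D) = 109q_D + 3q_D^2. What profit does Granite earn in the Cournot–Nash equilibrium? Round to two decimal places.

Granite's profit: π_G = (285 - 4Q)q_G - (83q_G + (3/2)q_G²). Setting ∂π_G/∂q_G = 0: 202 - 11q_G - 4(q_D) = 0.
Drake's first-order condition: 176 - 14q_D - 4(q_G) = 0.
Best responses: q_G = (202 - 4q_D)/11, q_D = (176 - 4q_G)/14.
Substituting one into the other gives q_G = 354/23 and q_D = 188/23.
Price P = 285 - 4·(542/23) = 190.7391.
Granite's profit: 190.7391·(354/23) - 83·(354/23) - (3/2)(354/23)² = 1302.9074.

1302.91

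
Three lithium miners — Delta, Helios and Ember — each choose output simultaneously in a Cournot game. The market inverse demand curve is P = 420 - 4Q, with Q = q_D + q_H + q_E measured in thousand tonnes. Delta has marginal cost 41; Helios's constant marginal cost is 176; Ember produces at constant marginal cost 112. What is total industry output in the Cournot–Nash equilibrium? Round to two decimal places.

58.19

Delta's profit: π_D = (420 - 4Q)q_D - (41q_D). Setting ∂π_D/∂q_D = 0: 379 - 8q_D - 4(q_H + q_E) = 0.
Helios's profit: π_H = (420 - 4Q)q_H - (176q_H). Setting ∂π_H/∂q_H = 0: 244 - 8q_H - 4(q_D + q_E) = 0.
Ember's first-order condition: 308 - 8q_E - 4(q_D + q_H) = 0.
Adding the 3 first-order conditions: 931 − 16Q = 0, so Q = 931/16.
Back-substituting: q_D = (379 − 931/4)/4 = 585/16, q_H = (244 − 931/4)/4 = 45/16, q_E = (308 − 931/4)/4 = 301/16.
Total output Q = 585/16 + 45/16 + 301/16 = 931/16.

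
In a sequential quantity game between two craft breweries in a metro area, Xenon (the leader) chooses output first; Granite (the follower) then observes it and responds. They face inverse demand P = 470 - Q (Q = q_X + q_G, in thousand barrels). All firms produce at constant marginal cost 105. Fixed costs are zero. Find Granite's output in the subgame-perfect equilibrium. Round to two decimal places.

91.25

Solve by backward induction. Given q_X, the follower Granite maximises π_G = (470 - q_X - q_G)q_G - 105q_G.
∂π_G/∂q_G = 365 - q_X - 2q_G = 0 gives the reaction function q_G = (365 - q_X)/2.
The leader anticipates this reaction. Substituting into P = 470 - Q gives P = 575/2 - (1/2)q_X, so π_X = (575/2 - (1/2)q_X)q_X - 105q_X.
The leader's first-order condition 365/2 - q_X = 0 yields q_X = 365/2.
Then q_G = (365 - 365/2)/2 = 365/4.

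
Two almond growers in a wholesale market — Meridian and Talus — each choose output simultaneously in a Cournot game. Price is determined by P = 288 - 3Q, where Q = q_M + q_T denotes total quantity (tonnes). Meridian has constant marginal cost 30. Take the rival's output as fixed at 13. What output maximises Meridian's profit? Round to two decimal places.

With the rival's output fixed at 13, Meridian's profit is π_M = (288 - 3·13 - 3q_M)q_M - (30q_M) = (249 - 3q_M)q_M - (30q_M).
∂π_M/∂q_M = 219 - 6q_M = 0, so q_M = 73/2.

36.50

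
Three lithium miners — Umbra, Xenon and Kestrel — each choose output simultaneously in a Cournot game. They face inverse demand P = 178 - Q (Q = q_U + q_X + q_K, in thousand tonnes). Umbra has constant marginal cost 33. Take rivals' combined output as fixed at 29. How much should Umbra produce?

With rivals' combined output fixed at 29, Umbra's profit is π_U = (178 - 29 - q_U)q_U - (33q_U) = (149 - q_U)q_U - (33q_U).
∂π_U/∂q_U = 116 - 2q_U = 0, so q_U = 58.

58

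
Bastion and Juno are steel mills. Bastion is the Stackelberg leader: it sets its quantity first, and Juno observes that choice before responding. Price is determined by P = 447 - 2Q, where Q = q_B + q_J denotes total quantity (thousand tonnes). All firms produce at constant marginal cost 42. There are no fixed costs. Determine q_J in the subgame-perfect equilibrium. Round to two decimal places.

50.63

The follower Juno best-responds to any q_B: π_J = (447 - 2Q)q_J - 42q_J.
Setting the follower's marginal profit to zero, 405 - 2q_B - 4q_J = 0, i.e. q_J = (405 - 2q_B)/4.
The leader anticipates this reaction. Substituting into P = 447 - 2Q gives P = 489/2 - q_B, so π_B = (489/2 - q_B)q_B - 42q_B.
Maximising: ∂π_B/∂q_B = 405/2 - 2q_B = 0, giving q_B = 405/4.
Then q_J = (405 - 2·(405/4))/4 = 405/8.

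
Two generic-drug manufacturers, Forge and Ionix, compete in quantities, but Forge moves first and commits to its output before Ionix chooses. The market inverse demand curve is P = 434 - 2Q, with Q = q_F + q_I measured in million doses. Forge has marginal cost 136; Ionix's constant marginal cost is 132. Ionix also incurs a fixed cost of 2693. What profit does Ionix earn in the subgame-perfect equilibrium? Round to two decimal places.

310.13

Solve by backward induction. Given q_F, the follower Ionix maximises π_I = (434 - 2q_F - 2q_I)q_I - 132q_I.
∂π_I/∂q_I = 302 - 2q_F - 4q_I = 0 gives the reaction function q_I = (302 - 2q_F)/4.
The leader anticipates this reaction. Substituting into P = 434 - 2Q gives P = 283 - q_F, so π_F = (283 - q_F)q_F - 136q_F.
The leader's first-order condition 147 - 2q_F = 0 yields q_F = 147/2.
Then q_I = (302 - 2·(147/2))/4 = 155/4.
Price P = 434 - 2·(449/4) = 419/2.
Ionix's profit: (419/2 - 132)·(155/4) - 2693 = 310.1250.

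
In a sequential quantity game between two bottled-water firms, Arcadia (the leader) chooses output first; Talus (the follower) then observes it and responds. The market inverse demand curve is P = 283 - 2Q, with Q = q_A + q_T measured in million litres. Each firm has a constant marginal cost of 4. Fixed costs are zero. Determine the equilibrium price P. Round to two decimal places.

The follower Talus best-responds to any q_A: π_T = (283 - 2Q)q_T - 4q_T.
∂π_T/∂q_T = 279 - 2q_A - 4q_T = 0 gives the reaction function q_T = (279 - 2q_A)/4.
The leader anticipates this reaction. Substituting into P = 283 - 2Q gives P = 287/2 - q_A, so π_A = (287/2 - q_A)q_A - 4q_A.
Maximising: ∂π_A/∂q_A = 279/2 - 2q_A = 0, giving q_A = 279/4.
Then q_T = (279 - 2·(279/4))/4 = 279/8.
Total output Q = 837/8, so price P = 283 - 2·(837/8) = 295/4.

73.75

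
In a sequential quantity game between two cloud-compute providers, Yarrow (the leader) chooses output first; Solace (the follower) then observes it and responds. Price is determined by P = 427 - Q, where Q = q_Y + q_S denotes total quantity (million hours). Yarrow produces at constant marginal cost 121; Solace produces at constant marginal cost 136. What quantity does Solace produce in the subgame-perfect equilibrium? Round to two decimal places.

65.25

The follower Solace best-responds to any q_Y: π_S = (427 - Q)q_S - 136q_S.
Setting the follower's marginal profit to zero, 291 - q_Y - 2q_S = 0, i.e. q_S = (291 - q_Y)/2.
Yarrow substitutes q_S(q_Y) into its own profit: π_Y = q_Y(427 - q_Y - (291 - q_Y)/2) - 121q_Y = (563/2 - (1/2)q_Y)q_Y - 121q_Y.
Leader FOC: 321/2 - q_Y = 0, so q_Y = 321/2.
Then q_S = (291 - 321/2)/2 = 261/4.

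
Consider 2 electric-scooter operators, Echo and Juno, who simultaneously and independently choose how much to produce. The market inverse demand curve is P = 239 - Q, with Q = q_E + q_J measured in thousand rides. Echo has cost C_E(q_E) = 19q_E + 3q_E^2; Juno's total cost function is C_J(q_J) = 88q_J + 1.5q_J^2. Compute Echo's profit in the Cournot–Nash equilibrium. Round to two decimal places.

2368.44

Echo's profit: π_E = (239 - Q)q_E - (19q_E + 3q_E²). Setting ∂π_E/∂q_E = 0: 220 - 8q_E - (q_J) = 0.
Juno's profit: π_J = (239 - Q)q_J - (88q_J + (3/2)q_J²). Setting ∂π_J/∂q_J = 0: 151 - 5q_J - (q_E) = 0.
Best responses: q_E = (220 - q_J)/8, q_J = (151 - q_E)/5.
Substituting one into the other gives q_E = 73/3 and q_J = 76/3.
Price P = 239 - 149/3 = 568/3.
Echo's profit: (568/3)·(73/3) - 19·(73/3) - 3(73/3)² = 2368.4444.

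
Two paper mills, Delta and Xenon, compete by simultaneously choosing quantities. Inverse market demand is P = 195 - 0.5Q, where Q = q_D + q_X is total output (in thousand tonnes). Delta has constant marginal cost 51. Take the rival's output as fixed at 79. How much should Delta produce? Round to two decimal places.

104.50

With the rival's output fixed at 79, Delta's profit is π_D = (195 - (1/2)·79 - (1/2)q_D)q_D - (51q_D) = (311/2 - (1/2)q_D)q_D - (51q_D).
∂π_D/∂q_D = 209/2 - q_D = 0, so q_D = 209/2.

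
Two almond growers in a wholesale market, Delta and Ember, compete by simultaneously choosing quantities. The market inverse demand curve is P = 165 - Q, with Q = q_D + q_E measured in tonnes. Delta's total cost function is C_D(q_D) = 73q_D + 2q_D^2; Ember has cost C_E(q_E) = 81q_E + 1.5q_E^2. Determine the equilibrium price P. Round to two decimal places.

Delta's profit: π_D = (165 - Q)q_D - (73q_D + 2q_D²). Setting ∂π_D/∂q_D = 0: 92 - 6q_D - (q_E) = 0.
Ember's first-order condition: 84 - 5q_E - (q_D) = 0.
Rearranging gives the reaction functions q_D = (92 - q_E)/6 and q_E = (84 - q_D)/5.
Solving the pair: q_D = 376/29, q_E = 412/29.
Total output Q = 788/29, so price P = 165 - 788/29 = 137.8276.

137.83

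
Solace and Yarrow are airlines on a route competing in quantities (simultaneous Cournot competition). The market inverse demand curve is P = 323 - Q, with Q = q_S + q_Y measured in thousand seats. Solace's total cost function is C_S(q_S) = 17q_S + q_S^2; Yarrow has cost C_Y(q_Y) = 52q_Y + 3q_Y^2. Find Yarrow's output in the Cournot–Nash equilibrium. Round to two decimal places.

25.10

Solace's profit: π_S = (323 - Q)q_S - (17q_S + q_S²). Setting ∂π_S/∂q_S = 0: 306 - 4q_S - (q_Y) = 0.
Yarrow's first-order condition: 271 - 8q_Y - (q_S) = 0.
Best responses: q_S = (306 - q_Y)/4, q_Y = (271 - q_S)/8.
Solving the pair: q_S = 70.2258, q_Y = 778/31.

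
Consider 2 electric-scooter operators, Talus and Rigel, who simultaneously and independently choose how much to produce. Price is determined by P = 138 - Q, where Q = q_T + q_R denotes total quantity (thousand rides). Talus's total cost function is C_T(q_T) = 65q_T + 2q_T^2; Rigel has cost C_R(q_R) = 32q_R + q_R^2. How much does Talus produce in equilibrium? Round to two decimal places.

8.09

Talus's profit: π_T = (138 - Q)q_T - (65q_T + 2q_T²). Setting ∂π_T/∂q_T = 0: 73 - 6q_T - (q_R) = 0.
Rigel's profit: π_R = (138 - Q)q_R - (32q_R + q_R²). Setting ∂π_R/∂q_R = 0: 106 - 4q_R - (q_T) = 0.
Rearranging gives the reaction functions q_T = (73 - q_R)/6 and q_R = (106 - q_T)/4.
Solving the pair: q_T = 186/23, q_R = 563/23.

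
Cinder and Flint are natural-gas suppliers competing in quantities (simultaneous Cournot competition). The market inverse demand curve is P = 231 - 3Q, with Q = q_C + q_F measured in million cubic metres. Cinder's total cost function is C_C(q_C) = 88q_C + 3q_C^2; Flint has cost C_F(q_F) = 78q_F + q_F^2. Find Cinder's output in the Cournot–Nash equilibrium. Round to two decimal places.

7.87

Cinder's profit: π_C = (231 - 3Q)q_C - (88q_C + 3q_C²). Setting ∂π_C/∂q_C = 0: 143 - 12q_C - 3(q_F) = 0.
Flint's profit: π_F = (231 - 3Q)q_F - (78q_F + q_F²). Setting ∂π_F/∂q_F = 0: 153 - 8q_F - 3(q_C) = 0.
Best responses: q_C = (143 - 3q_F)/12, q_F = (153 - 3q_C)/8.
Solving the pair: q_C = 685/87, q_F = 469/29.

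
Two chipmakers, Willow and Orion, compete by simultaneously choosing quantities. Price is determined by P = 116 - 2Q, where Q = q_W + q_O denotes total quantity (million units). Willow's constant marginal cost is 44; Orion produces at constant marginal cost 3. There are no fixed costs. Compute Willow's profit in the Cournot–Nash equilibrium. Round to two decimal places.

53.39

Willow's profit: π_W = (116 - 2Q)q_W - (44q_W). Setting ∂π_W/∂q_W = 0: 72 - 4q_W - 2(q_O) = 0.
Orion's first-order condition: 113 - 4q_O - 2(q_W) = 0.
Best responses: q_W = (72 - 2q_O)/4, q_O = (113 - 2q_W)/4.
Substituting one into the other gives q_W = 31/6 and q_O = 77/3.
Price P = 116 - 2·(185/6) = 163/3.
Willow's profit: (163/3 - 44)·(31/6) = 961/18.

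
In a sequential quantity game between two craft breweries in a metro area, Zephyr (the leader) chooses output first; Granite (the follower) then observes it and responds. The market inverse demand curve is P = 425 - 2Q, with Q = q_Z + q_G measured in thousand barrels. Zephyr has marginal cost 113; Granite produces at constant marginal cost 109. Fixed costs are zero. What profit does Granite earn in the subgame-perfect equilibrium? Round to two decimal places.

The follower Granite best-responds to any q_Z: π_G = (425 - 2Q)q_G - 109q_G.
Follower FOC: 316 - 2q_Z - 4q_G = 0, so q_G(q_Z) = (316 - 2q_Z)/4.
Zephyr substitutes q_G(q_Z) into its own profit: π_Z = q_Z(425 - 2q_Z - (316 - 2q_Z)/2) - 113q_Z = (267 - q_Z)q_Z - 113q_Z.
Maximising: ∂π_Z/∂q_Z = 154 - 2q_Z = 0, giving q_Z = 77.
Then q_G = (316 - 2·77)/4 = 81/2.
Price P = 425 - 2·(235/2) = 190.
Granite's profit: (190 - 109)·(81/2) = 3280.5000.

3280.50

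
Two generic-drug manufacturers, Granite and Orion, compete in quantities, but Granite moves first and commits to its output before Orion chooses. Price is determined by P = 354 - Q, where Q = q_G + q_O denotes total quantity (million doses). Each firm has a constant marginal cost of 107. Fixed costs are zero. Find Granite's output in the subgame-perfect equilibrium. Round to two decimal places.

123.50

Solve by backward induction. Given q_G, the follower Orion maximises π_O = (354 - q_G - q_O)q_O - 107q_O.
∂π_O/∂q_O = 247 - q_G - 2q_O = 0 gives the reaction function q_O = (247 - q_G)/2.
Granite substitutes q_O(q_G) into its own profit: π_G = q_G(354 - q_G - (247 - q_G)/2) - 107q_G = (461/2 - (1/2)q_G)q_G - 107q_G.
The leader's first-order condition 247/2 - q_G = 0 yields q_G = 247/2.
Then q_O = (247 - 247/2)/2 = 247/4.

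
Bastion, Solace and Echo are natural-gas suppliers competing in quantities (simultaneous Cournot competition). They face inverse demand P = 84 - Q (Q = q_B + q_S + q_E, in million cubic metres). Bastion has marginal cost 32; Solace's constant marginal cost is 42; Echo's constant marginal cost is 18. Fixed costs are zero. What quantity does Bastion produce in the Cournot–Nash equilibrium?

12

Bastion's profit: π_B = (84 - Q)q_B - (32q_B). Setting ∂π_B/∂q_B = 0: 52 - 2q_B - (q_S + q_E) = 0.
Solace's first-order condition: 42 - 2q_S - (q_B + q_E) = 0.
Echo's profit: π_E = (84 - Q)q_E - (18q_E). Setting ∂π_E/∂q_E = 0: 66 - 2q_E - (q_B + q_S) = 0.
Summing all 3 equations gives 160 − 4Q = 0, hence Q = 40.
Back-substituting: q_B = (52 − 40) = 12, q_S = (42 − 40) = 2, q_E = (66 − 40) = 26.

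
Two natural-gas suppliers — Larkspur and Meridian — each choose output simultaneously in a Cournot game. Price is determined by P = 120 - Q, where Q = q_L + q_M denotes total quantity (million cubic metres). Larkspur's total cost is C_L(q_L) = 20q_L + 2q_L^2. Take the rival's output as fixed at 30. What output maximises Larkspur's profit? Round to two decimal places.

11.67

With the rival's output fixed at 30, Larkspur's profit is π_L = (120 - 30 - q_L)q_L - (20q_L + 2q_L²) = (90 - q_L)q_L - (20q_L + 2q_L²).
∂π_L/∂q_L = 70 - 6q_L = 0, so q_L = 35/3.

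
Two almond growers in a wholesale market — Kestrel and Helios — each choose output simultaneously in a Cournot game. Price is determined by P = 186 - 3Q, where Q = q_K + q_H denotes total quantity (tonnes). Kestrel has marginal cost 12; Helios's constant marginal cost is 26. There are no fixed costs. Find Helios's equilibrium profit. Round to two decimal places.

789.48

Kestrel's profit: π_K = (186 - 3Q)q_K - (12q_K). Setting ∂π_K/∂q_K = 0: 174 - 6q_K - 3(q_H) = 0.
Helios's first-order condition: 160 - 6q_H - 3(q_K) = 0.
Best responses: q_K = (174 - 3q_H)/6, q_H = (160 - 3q_K)/6.
Solving the pair: q_K = 188/9, q_H = 146/9.
Price P = 186 - 3·(334/9) = 224/3.
Helios's profit: (224/3 - 26)·(146/9) = 789.4815.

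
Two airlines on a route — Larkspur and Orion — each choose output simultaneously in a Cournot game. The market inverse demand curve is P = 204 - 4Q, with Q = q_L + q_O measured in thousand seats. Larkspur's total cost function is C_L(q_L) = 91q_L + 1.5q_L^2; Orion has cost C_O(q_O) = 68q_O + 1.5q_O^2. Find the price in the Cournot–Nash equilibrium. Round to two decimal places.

Larkspur's profit: π_L = (204 - 4Q)q_L - (91q_L + (3/2)q_L²). Setting ∂π_L/∂q_L = 0: 113 - 11q_L - 4(q_O) = 0.
Orion's profit: π_O = (204 - 4Q)q_O - (68q_O + (3/2)q_O²). Setting ∂π_O/∂q_O = 0: 136 - 11q_O - 4(q_L) = 0.
So q_L = (113 - 4q_O)/11 and q_O = (136 - 4q_L)/11.
Substituting one into the other gives q_L = 233/35 and q_O = 348/35.
Total output Q = 83/5, so price P = 204 - 4·(83/5) = 688/5.

137.60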